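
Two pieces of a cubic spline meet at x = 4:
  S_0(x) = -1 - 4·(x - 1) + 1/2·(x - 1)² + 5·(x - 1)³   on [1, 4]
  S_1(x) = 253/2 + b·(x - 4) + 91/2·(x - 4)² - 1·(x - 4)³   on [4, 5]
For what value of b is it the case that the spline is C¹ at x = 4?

S_0'(x) = -4 + 1·(x - 1) + 15·(x - 1)², so S_0'(4) = 134. On the right, S_1'(4) = b, so b = 134.

134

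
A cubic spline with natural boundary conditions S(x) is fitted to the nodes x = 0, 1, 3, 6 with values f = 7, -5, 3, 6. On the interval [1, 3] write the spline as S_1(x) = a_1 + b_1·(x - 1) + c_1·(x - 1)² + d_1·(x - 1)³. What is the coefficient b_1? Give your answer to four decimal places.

With M_i denoting the second derivative at x_i, h_i = 1, 2, 3, and Δ_i = (y_(i+1) − y_i)/h_i = -12, 4, 1:
  1·M_0 + 6·M_1 + 2·M_2 = 6(Δ_1 - Δ_0) = 96
  2·M_1 + 10·M_2 + 3·M_3 = 6(Δ_2 - Δ_1) = -18
Natural end conditions: M_0 = M_3 = 0.
Solving the tridiagonal system: M_0 = 0, M_1 = 249/14, M_2 = -75/14, M_3 = 0.
On [1, 3], with S_1(x) = a_1 + b_1·(x - 1) + c_1·(x - 1)² + d_1·(x - 1)³: c_1 = M_1/2 = 249/28, d_1 = (M_2 - M_1)/(6h_1) = -27/14, b_1 = Δ_1 - h_1(2M_1 + M_2)/6 = -85/14.

-6.0714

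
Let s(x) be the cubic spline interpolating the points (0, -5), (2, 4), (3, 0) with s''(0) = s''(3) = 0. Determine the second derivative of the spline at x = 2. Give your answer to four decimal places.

-8.5000

With σ_i denoting the second derivative at x_i, h_i = 2, 1, and Δ_i = (y_(i+1) − y_i)/h_i = 9/2, -4:
  2·σ_0 + 6·σ_1 + 1·σ_2 = 6(Δ_1 - Δ_0) = -51
Natural end conditions: σ_0 = σ_2 = 0.
Forward elimination and back-substitution give σ_0 = 0, σ_1 = -17/2, σ_2 = 0.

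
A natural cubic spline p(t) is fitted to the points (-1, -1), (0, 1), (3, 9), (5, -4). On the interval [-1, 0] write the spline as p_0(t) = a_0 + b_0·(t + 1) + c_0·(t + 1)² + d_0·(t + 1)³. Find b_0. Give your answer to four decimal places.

Let σ_i = p''(x_i). Step sizes h_i = 1, 3, 2; slopes of the chords Δ_i = (y_(i+1) - y_i)/h_i = 2, 8/3, -13/2.
  1·σ_0 + 8·σ_1 + 3·σ_2 = 6(Δ_1 - Δ_0) = 4
  3·σ_1 + 10·σ_2 + 2·σ_3 = 6(Δ_2 - Δ_1) = -55
Natural end conditions: σ_0 = σ_3 = 0.
Hence σ_0 = 0, σ_1 = 205/71, σ_2 = -452/71, σ_3 = 0.
On [-1, 0], with p_0(t) = a_0 + b_0·(t + 1) + c_0·(t + 1)² + d_0·(t + 1)³: c_0 = σ_0/2 = 0, d_0 = (σ_1 - σ_0)/(6h_0) = 205/426, b_0 = Δ_0 - h_0(2σ_0 + σ_1)/6 = 647/426.

1.5188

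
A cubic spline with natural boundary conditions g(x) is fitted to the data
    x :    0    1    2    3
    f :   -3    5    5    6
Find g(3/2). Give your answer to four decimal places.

Write m_i for g''(x_i). With h_i = 1, 1, 1 and divided differences Δ_i = 8, 0, 1, the continuity of g' gives the tridiagonal system
  1·m_0 + 4·m_1 + 1·m_2 = 6(Δ_1 - Δ_0) = -48
  1·m_1 + 4·m_2 + 1·m_3 = 6(Δ_2 - Δ_1) = 6
Natural end conditions: m_0 = m_3 = 0.
Solving the tridiagonal system: m_0 = 0, m_1 = -66/5, m_2 = 24/5, m_3 = 0.
On [1, 2], g(x) = 5 + 18/5·(x - 1) - 33/5·(x - 1)² + 3·(x - 1)³.
With (x - 1) = 1/2: g(3/2) = 221/40.

5.5250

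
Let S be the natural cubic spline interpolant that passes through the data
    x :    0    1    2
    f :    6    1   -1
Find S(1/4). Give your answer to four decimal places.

4.5742

Let σ_i = S''(x_i). Step sizes h_i = 1, 1; slopes of the chords Δ_i = (y_(i+1) - y_i)/h_i = -5, -2.
  1·σ_0 + 4·σ_1 + 1·σ_2 = 6(Δ_1 - Δ_0) = 18
Natural end conditions: σ_0 = σ_2 = 0.
Solving: σ_0 = 0, σ_1 = 9/2, σ_2 = 0.
On [0, 1], S(x) = 6 - 23/4·x + 0·x² + 3/4·x³.
With x = 1/4: S(1/4) = 1171/256.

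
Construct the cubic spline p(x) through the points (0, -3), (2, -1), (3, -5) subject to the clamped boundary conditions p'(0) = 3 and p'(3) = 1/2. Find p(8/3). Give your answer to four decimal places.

-4.3457

Write M_i for p''(x_i). With h_i = 2, 1 and divided differences Δ_i = 1, -4, the continuity of p' gives the tridiagonal system
  2·M_0 + 6·M_1 + 1·M_2 = 6(Δ_1 - Δ_0) = -30
Clamped end conditions give two more equations: 2h_0·M_0 + h_0·M_1 = 6(Δ_0 - p'(0)) = -12 and h_1·M_1 + 2h_1·M_2 = 6(p'(3) - Δ_1) = 27.
Forward elimination and back-substitution give M_0 = 7/6, M_1 = -25/3, M_2 = 53/3.
On [2, 3], p(x) = -1 - 25/6·(x - 2) - 25/6·(x - 2)² + 13/3·(x - 2)³.
With (x - 2) = 2/3: p(8/3) = -352/81.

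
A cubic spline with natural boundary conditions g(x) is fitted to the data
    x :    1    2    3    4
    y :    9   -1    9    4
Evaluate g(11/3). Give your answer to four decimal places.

7.2469

Write m_i for g''(x_i). With h_i = 1, 1, 1 and divided differences Δ_i = -10, 10, -5, the continuity of g' gives the tridiagonal system
  1·m_0 + 4·m_1 + 1·m_2 = 6(Δ_1 - Δ_0) = 120
  1·m_1 + 4·m_2 + 1·m_3 = 6(Δ_2 - Δ_1) = -90
Natural end conditions: m_0 = m_3 = 0.
Solving the tridiagonal system: m_0 = 0, m_1 = 38, m_2 = -32, m_3 = 0.
On [3, 4], g(x) = 9 + 17/3·(x - 3) - 16·(x - 3)² + 16/3·(x - 3)³.
With (x - 3) = 2/3: g(11/3) = 587/81.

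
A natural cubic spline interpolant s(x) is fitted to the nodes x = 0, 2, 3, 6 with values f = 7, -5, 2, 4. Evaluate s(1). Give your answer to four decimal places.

Write M_i for s''(x_i). With h_i = 2, 1, 3 and divided differences Δ_i = -6, 7, 2/3, the continuity of s' gives the tridiagonal system
  2·M_0 + 6·M_1 + 1·M_2 = 6(Δ_1 - Δ_0) = 78
  1·M_1 + 8·M_2 + 3·M_3 = 6(Δ_2 - Δ_1) = -38
Natural end conditions: M_0 = M_3 = 0.
Hence M_0 = 0, M_1 = 662/47, M_2 = -306/47, M_3 = 0.
On [0, 2], s(x) = 7 - 1508/141·x + 0·x² + 331/282·x³.
With x = 1: s(1) = -237/94.

-2.5213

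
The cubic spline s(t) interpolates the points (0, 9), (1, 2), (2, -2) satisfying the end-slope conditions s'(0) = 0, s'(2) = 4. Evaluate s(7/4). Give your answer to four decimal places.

Put m_i = s'' at the i-th knot. Here h = (1, 1) and Δ = (-7, -4), so the interior equations h_(i-1)·m_(i-1) + 2(h_(i-1)+h_i)·m_i + h_i·m_(i+1) = 6(Δ_i − Δ_(i-1)) read
  1·m_0 + 4·m_1 + 1·m_2 = 6(Δ_1 - Δ_0) = 18
Clamped end conditions give two more equations: 2h_0·m_0 + h_0·m_1 = 6(Δ_0 - s'(0)) = -42 and h_1·m_1 + 2h_1·m_2 = 6(s'(2) - Δ_1) = 48.
Hence m_0 = -47/2, m_1 = 5, m_2 = 43/2.
On [1, 2], s(t) = 2 - 37/4·(t - 1) + 5/2·(t - 1)² + 11/4·(t - 1)³.
With (t - 1) = 3/4: s(7/4) = -607/256.

-2.3711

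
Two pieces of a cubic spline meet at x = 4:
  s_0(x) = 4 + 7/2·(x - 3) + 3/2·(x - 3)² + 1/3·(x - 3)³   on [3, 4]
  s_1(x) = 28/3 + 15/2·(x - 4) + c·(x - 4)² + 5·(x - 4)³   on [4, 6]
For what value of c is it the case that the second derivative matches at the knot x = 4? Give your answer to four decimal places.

2.5000

s_0''(x) = 3 + 2·(x - 3), so s_0''(4) = 5. On the right, s_1''(4) = 2c, so c = 5/2.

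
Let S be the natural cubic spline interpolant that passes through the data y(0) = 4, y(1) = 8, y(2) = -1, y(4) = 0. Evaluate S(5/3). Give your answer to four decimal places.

2.3060

Put σ_i = S'' at the i-th knot. Here h = (1, 1, 2) and Δ = (4, -9, 1/2), so the interior equations h_(i-1)·σ_(i-1) + 2(h_(i-1)+h_i)·σ_i + h_i·σ_(i+1) = 6(Δ_i − Δ_(i-1)) read
  1·σ_0 + 4·σ_1 + 1·σ_2 = 6(Δ_1 - Δ_0) = -78
  1·σ_1 + 6·σ_2 + 2·σ_3 = 6(Δ_2 - Δ_1) = 57
Natural end conditions: σ_0 = σ_3 = 0.
Forward elimination and back-substitution give σ_0 = 0, σ_1 = -525/23, σ_2 = 306/23, σ_3 = 0.
On [1, 2], S(x) = 8 - 83/23·(x - 1) - 525/46·(x - 1)² + 277/46·(x - 1)³.
With (x - 1) = 2/3: S(5/3) = 1432/621.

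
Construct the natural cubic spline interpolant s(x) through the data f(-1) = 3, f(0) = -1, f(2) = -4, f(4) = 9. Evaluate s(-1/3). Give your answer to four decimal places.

0.2997

Let m_i = s''(x_i). Step sizes h_i = 1, 2, 2; slopes of the chords Δ_i = (y_(i+1) - y_i)/h_i = -4, -3/2, 13/2.
  1·m_0 + 6·m_1 + 2·m_2 = 6(Δ_1 - Δ_0) = 15
  2·m_1 + 8·m_2 + 2·m_3 = 6(Δ_2 - Δ_1) = 48
Natural end conditions: m_0 = m_3 = 0.
Solving the tridiagonal system: m_0 = 0, m_1 = 6/11, m_2 = 129/22, m_3 = 0.
On [-1, 0], s(x) = 3 - 45/11·(x + 1) + 0·(x + 1)² + 1/11·(x + 1)³.
With (x + 1) = 2/3: s(-1/3) = 89/297.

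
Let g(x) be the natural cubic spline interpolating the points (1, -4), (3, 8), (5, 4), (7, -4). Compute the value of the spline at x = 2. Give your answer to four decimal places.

3.5000

Put M_i = g'' at the i-th knot. Here h = (2, 2, 2) and Δ = (6, -2, -4), so the interior equations h_(i-1)·M_(i-1) + 2(h_(i-1)+h_i)·M_i + h_i·M_(i+1) = 6(Δ_i − Δ_(i-1)) read
  2·M_0 + 8·M_1 + 2·M_2 = 6(Δ_1 - Δ_0) = -48
  2·M_1 + 8·M_2 + 2·M_3 = 6(Δ_2 - Δ_1) = -12
Natural end conditions: M_0 = M_3 = 0.
Forward elimination and back-substitution give M_0 = 0, M_1 = -6, M_2 = 0, M_3 = 0.
On [1, 3], g(x) = -4 + 8·(x - 1) + 0·(x - 1)² - 1/2·(x - 1)³.
With (x - 1) = 1: g(2) = 7/2.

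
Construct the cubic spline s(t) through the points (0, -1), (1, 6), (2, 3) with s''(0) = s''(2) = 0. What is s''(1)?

-15

Write m_i for s''(x_i). With h_i = 1, 1 and divided differences Δ_i = 7, -3, the continuity of s' gives the tridiagonal system
  1·m_0 + 4·m_1 + 1·m_2 = 6(Δ_1 - Δ_0) = -60
Natural end conditions: m_0 = m_2 = 0.
Hence m_0 = 0, m_1 = -15, m_2 = 0.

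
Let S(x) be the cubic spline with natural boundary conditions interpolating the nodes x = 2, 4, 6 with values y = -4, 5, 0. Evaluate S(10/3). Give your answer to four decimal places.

Put M_i = S'' at the i-th knot. Here h = (2, 2) and Δ = (9/2, -5/2), so the interior equations h_(i-1)·M_(i-1) + 2(h_(i-1)+h_i)·M_i + h_i·M_(i+1) = 6(Δ_i − Δ_(i-1)) read
  2·M_0 + 8·M_1 + 2·M_2 = 6(Δ_1 - Δ_0) = -42
Natural end conditions: M_0 = M_2 = 0.
Solving: M_0 = 0, M_1 = -21/4, M_2 = 0.
On [2, 4], S(x) = -4 + 25/4·(x - 2) + 0·(x - 2)² - 7/16·(x - 2)³.
With (x - 2) = 4/3: S(10/3) = 89/27.

3.2963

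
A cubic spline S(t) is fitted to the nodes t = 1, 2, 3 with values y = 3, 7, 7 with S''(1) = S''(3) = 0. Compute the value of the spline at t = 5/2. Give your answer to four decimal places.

Let m_i = S''(x_i). Step sizes h_i = 1, 1; slopes of the chords Δ_i = (y_(i+1) - y_i)/h_i = 4, 0.
  1·m_0 + 4·m_1 + 1·m_2 = 6(Δ_1 - Δ_0) = -24
Natural end conditions: m_0 = m_2 = 0.
Forward elimination and back-substitution give m_0 = 0, m_1 = -6, m_2 = 0.
On [2, 3], S(t) = 7 + 2·(t - 2) - 3·(t - 2)² + 1·(t - 2)³.
With (t - 2) = 1/2: S(5/2) = 59/8.

7.3750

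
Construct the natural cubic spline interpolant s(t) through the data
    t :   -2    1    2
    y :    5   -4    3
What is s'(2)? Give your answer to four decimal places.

Write m_i for s''(x_i). With h_i = 3, 1 and divided differences Δ_i = -3, 7, the continuity of s' gives the tridiagonal system
  3·m_0 + 8·m_1 + 1·m_2 = 6(Δ_1 - Δ_0) = 60
Natural end conditions: m_0 = m_2 = 0.
Solving the tridiagonal system: m_0 = 0, m_1 = 15/2, m_2 = 0.
On [1, 2], s'(t) = b_1 + 2c_1·(t - 1) + 3d_1·(t - 1)² with b_1 = Δ_1 - h_1(2m_1 + m_2)/6 = 9/2, c_1 = m_1/2 = 15/4, d_1 = (m_2 - m_1)/(6h_1) = -5/4. So s'(2) = 33/4.

8.2500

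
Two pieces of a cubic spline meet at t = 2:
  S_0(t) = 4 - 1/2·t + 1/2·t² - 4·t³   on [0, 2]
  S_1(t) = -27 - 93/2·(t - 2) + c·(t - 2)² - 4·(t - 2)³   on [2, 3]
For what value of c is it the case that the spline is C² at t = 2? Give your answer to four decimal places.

-23.5000

S_0''(t) = 1 - 24·t, so S_0''(2) = -47. On the right, S_1''(2) = 2c, so c = -47/2.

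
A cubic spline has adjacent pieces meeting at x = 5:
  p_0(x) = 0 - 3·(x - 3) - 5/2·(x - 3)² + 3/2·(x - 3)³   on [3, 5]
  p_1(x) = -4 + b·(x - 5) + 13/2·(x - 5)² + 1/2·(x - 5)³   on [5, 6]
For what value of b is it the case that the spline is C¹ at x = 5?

5

p_0'(x) = -3 - 5·(x - 3) + 9/2·(x - 3)², so p_0'(5) = 5. On the right, p_1'(5) = b, so b = 5.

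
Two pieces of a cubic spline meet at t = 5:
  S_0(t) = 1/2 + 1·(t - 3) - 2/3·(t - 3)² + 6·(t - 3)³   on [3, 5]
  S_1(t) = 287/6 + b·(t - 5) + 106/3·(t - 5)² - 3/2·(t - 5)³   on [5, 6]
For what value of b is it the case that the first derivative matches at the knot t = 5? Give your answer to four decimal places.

S_0'(t) = 1 - 4/3·(t - 3) + 18·(t - 3)², so S_0'(5) = 211/3. On the right, S_1'(5) = b, so b = 211/3.

70.3333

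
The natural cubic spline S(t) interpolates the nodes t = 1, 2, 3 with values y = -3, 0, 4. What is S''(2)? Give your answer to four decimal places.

With M_i denoting the second derivative at x_i, h_i = 1, 1, and Δ_i = (y_(i+1) − y_i)/h_i = 3, 4:
  1·M_0 + 4·M_1 + 1·M_2 = 6(Δ_1 - Δ_0) = 6
Natural end conditions: M_0 = M_2 = 0.
Forward elimination and back-substitution give M_0 = 0, M_1 = 3/2, M_2 = 0.

1.5000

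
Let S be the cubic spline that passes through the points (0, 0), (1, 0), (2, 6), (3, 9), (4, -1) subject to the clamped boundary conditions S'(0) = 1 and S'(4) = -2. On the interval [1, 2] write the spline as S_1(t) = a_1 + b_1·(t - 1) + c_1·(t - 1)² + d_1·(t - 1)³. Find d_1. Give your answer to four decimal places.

-1.8571

Put σ_i = S'' at the i-th knot. Here h = (1, 1, 1, 1) and Δ = (0, 6, 3, -10), so the interior equations h_(i-1)·σ_(i-1) + 2(h_(i-1)+h_i)·σ_i + h_i·σ_(i+1) = 6(Δ_i − Δ_(i-1)) read
  1·σ_0 + 4·σ_1 + 1·σ_2 = 6(Δ_1 - Δ_0) = 36
  1·σ_1 + 4·σ_2 + 1·σ_3 = 6(Δ_2 - Δ_1) = -18
  1·σ_2 + 4·σ_3 + 1·σ_4 = 6(Δ_3 - Δ_2) = -78
Clamped end conditions give two more equations: 2h_0·σ_0 + h_0·σ_1 = 6(Δ_0 - S'(0)) = -6 and h_3·σ_3 + 2h_3·σ_4 = 6(S'(4) - Δ_3) = 48.
Hence σ_0 = -60/7, σ_1 = 78/7, σ_2 = 0, σ_3 = -204/7, σ_4 = 270/7.
On [1, 2], with S_1(t) = a_1 + b_1·(t - 1) + c_1·(t - 1)² + d_1·(t - 1)³: c_1 = σ_1/2 = 39/7, d_1 = (σ_2 - σ_1)/(6h_1) = -13/7, b_1 = Δ_1 - h_1(2σ_1 + σ_2)/6 = 16/7.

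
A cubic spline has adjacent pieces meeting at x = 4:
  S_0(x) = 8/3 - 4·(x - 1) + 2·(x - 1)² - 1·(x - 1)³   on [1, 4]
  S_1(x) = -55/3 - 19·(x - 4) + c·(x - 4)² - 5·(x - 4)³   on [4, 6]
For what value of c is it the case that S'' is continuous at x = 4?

S_0''(x) = 4 - 6·(x - 1), so S_0''(4) = -14. On the right, S_1''(4) = 2c, so c = -7.

-7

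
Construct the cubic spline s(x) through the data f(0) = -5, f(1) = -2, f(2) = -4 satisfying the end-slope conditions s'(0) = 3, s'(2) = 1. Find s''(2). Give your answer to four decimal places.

With M_i denoting the second derivative at x_i, h_i = 1, 1, and Δ_i = (y_(i+1) − y_i)/h_i = 3, -2:
  1·M_0 + 4·M_1 + 1·M_2 = 6(Δ_1 - Δ_0) = -30
Clamped end conditions give two more equations: 2h_0·M_0 + h_0·M_1 = 6(Δ_0 - s'(0)) = 0 and h_1·M_1 + 2h_1·M_2 = 6(s'(2) - Δ_1) = 18.
Forward elimination and back-substitution give M_0 = 13/2, M_1 = -13, M_2 = 31/2.

15.5000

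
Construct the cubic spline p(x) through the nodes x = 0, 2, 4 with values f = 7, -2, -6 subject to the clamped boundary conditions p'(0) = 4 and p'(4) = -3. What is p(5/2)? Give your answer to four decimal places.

-3.7852

With m_i denoting the second derivative at x_i, h_i = 2, 2, and Δ_i = (y_(i+1) − y_i)/h_i = -9/2, -2:
  2·m_0 + 8·m_1 + 2·m_2 = 6(Δ_1 - Δ_0) = 15
Clamped end conditions give two more equations: 2h_0·m_0 + h_0·m_1 = 6(Δ_0 - p'(0)) = -51 and h_1·m_1 + 2h_1·m_2 = 6(p'(4) - Δ_1) = -6.
Solving the tridiagonal system: m_0 = -131/8, m_1 = 29/4, m_2 = -41/8.
On [2, 4], p(x) = -2 - 41/8·(x - 2) + 29/8·(x - 2)² - 33/32·(x - 2)³.
With (x - 2) = 1/2: p(5/2) = -969/256.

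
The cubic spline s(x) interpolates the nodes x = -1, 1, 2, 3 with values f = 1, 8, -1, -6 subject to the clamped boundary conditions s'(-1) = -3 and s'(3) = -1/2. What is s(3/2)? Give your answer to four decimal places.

4.2358

Put σ_i = s'' at the i-th knot. Here h = (2, 1, 1) and Δ = (7/2, -9, -5), so the interior equations h_(i-1)·σ_(i-1) + 2(h_(i-1)+h_i)·σ_i + h_i·σ_(i+1) = 6(Δ_i − Δ_(i-1)) read
  2·σ_0 + 6·σ_1 + 1·σ_2 = 6(Δ_1 - Δ_0) = -75
  1·σ_1 + 4·σ_2 + 1·σ_3 = 6(Δ_2 - Δ_1) = 24
Clamped end conditions give two more equations: 2h_0·σ_0 + h_0·σ_1 = 6(Δ_0 - s'(-1)) = 39 and h_2·σ_2 + 2h_2·σ_3 = 6(s'(3) - Δ_2) = 27.
Hence σ_0 = 221/11, σ_1 = -455/22, σ_2 = 98/11, σ_3 = 199/22.
On [1, 2], s(x) = 8 - 79/22·(x - 1) - 455/44·(x - 1)² + 217/44·(x - 1)³.
With (x - 1) = 1/2: s(3/2) = 1491/352.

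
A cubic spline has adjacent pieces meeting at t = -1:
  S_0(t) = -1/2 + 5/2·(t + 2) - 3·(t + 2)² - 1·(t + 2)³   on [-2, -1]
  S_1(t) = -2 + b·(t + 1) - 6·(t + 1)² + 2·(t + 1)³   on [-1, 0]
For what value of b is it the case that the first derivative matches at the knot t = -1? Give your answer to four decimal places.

S_0'(t) = 5/2 - 6·(t + 2) - 3·(t + 2)², so S_0'(-1) = -13/2. On the right, S_1'(-1) = b, so b = -13/2.

-6.5000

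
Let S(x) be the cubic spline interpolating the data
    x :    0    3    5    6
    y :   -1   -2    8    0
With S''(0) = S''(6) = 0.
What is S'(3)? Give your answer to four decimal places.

5.8810

Write M_i for S''(x_i). With h_i = 3, 2, 1 and divided differences Δ_i = -1/3, 5, -8, the continuity of S' gives the tridiagonal system
  3·M_0 + 10·M_1 + 2·M_2 = 6(Δ_1 - Δ_0) = 32
  2·M_1 + 6·M_2 + 1·M_3 = 6(Δ_2 - Δ_1) = -78
Natural end conditions: M_0 = M_3 = 0.
Forward elimination and back-substitution give M_0 = 0, M_1 = 87/14, M_2 = -211/14, M_3 = 0.
On [3, 5], S'(x) = b_1 + 2c_1·(x - 3) + 3d_1·(x - 3)² with b_1 = Δ_1 - h_1(2M_1 + M_2)/6 = 247/42, c_1 = M_1/2 = 87/28, d_1 = (M_2 - M_1)/(6h_1) = -149/84. So S'(3) = 247/42.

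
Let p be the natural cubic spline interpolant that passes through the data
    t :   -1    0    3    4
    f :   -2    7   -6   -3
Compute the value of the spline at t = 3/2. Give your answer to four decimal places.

2.3409

Put M_i = p'' at the i-th knot. Here h = (1, 3, 1) and Δ = (9, -13/3, 3), so the interior equations h_(i-1)·M_(i-1) + 2(h_(i-1)+h_i)·M_i + h_i·M_(i+1) = 6(Δ_i − Δ_(i-1)) read
  1·M_0 + 8·M_1 + 3·M_2 = 6(Δ_1 - Δ_0) = -80
  3·M_1 + 8·M_2 + 1·M_3 = 6(Δ_2 - Δ_1) = 44
Natural end conditions: M_0 = M_3 = 0.
Solving: M_0 = 0, M_1 = -772/55, M_2 = 592/55, M_3 = 0.
On [0, 3], p(t) = 7 + 713/165·t - 386/55·t² + 62/45·t³.
With t = 3/2: p(3/2) = 103/44.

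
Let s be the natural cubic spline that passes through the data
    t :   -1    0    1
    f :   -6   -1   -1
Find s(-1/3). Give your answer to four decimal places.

-2.2037

Let σ_i = s''(x_i). Step sizes h_i = 1, 1; slopes of the chords Δ_i = (y_(i+1) - y_i)/h_i = 5, 0.
  1·σ_0 + 4·σ_1 + 1·σ_2 = 6(Δ_1 - Δ_0) = -30
Natural end conditions: σ_0 = σ_2 = 0.
Solving the tridiagonal system: σ_0 = 0, σ_1 = -15/2, σ_2 = 0.
On [-1, 0], s(t) = -6 + 25/4·(t + 1) + 0·(t + 1)² - 5/4·(t + 1)³.
With (t + 1) = 2/3: s(-1/3) = -119/54.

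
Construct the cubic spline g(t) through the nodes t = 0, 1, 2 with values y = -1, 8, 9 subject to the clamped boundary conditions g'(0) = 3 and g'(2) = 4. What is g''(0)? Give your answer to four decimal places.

Let m_i = g''(x_i). Step sizes h_i = 1, 1; slopes of the chords Δ_i = (y_(i+1) - y_i)/h_i = 9, 1.
  1·m_0 + 4·m_1 + 1·m_2 = 6(Δ_1 - Δ_0) = -48
Clamped end conditions give two more equations: 2h_0·m_0 + h_0·m_1 = 6(Δ_0 - g'(0)) = 36 and h_1·m_1 + 2h_1·m_2 = 6(g'(2) - Δ_1) = 18.
Forward elimination and back-substitution give m_0 = 61/2, m_1 = -25, m_2 = 43/2.

30.5000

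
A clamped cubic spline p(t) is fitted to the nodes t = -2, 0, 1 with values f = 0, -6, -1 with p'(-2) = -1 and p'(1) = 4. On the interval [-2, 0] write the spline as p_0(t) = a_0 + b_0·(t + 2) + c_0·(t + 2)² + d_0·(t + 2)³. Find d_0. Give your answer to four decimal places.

1.8333

Write M_i for p''(x_i). With h_i = 2, 1 and divided differences Δ_i = -3, 5, the continuity of p' gives the tridiagonal system
  2·M_0 + 6·M_1 + 1·M_2 = 6(Δ_1 - Δ_0) = 48
Clamped end conditions give two more equations: 2h_0·M_0 + h_0·M_1 = 6(Δ_0 - p'(-2)) = -12 and h_1·M_1 + 2h_1·M_2 = 6(p'(1) - Δ_1) = -6.
Hence M_0 = -28/3, M_1 = 38/3, M_2 = -28/3.
On [-2, 0], with p_0(t) = a_0 + b_0·(t + 2) + c_0·(t + 2)² + d_0·(t + 2)³: c_0 = M_0/2 = -14/3, d_0 = (M_1 - M_0)/(6h_0) = 11/6, b_0 = Δ_0 - h_0(2M_0 + M_1)/6 = -1.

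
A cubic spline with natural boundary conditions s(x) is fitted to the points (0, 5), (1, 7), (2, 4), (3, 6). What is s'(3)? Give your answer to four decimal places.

3.6667

Write σ_i for s''(x_i). With h_i = 1, 1, 1 and divided differences Δ_i = 2, -3, 2, the continuity of s' gives the tridiagonal system
  1·σ_0 + 4·σ_1 + 1·σ_2 = 6(Δ_1 - Δ_0) = -30
  1·σ_1 + 4·σ_2 + 1·σ_3 = 6(Δ_2 - Δ_1) = 30
Natural end conditions: σ_0 = σ_3 = 0.
Solving: σ_0 = 0, σ_1 = -10, σ_2 = 10, σ_3 = 0.
On [2, 3], s'(x) = b_2 + 2c_2·(x - 2) + 3d_2·(x - 2)² with b_2 = Δ_2 - h_2(2σ_2 + σ_3)/6 = -4/3, c_2 = σ_2/2 = 5, d_2 = (σ_3 - σ_2)/(6h_2) = -5/3. So s'(3) = 11/3.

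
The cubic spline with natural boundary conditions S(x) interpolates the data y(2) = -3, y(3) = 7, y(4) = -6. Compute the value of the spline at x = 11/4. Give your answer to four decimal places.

6.3867

With σ_i denoting the second derivative at x_i, h_i = 1, 1, and Δ_i = (y_(i+1) − y_i)/h_i = 10, -13:
  1·σ_0 + 4·σ_1 + 1·σ_2 = 6(Δ_1 - Δ_0) = -138
Natural end conditions: σ_0 = σ_2 = 0.
Solving the tridiagonal system: σ_0 = 0, σ_1 = -69/2, σ_2 = 0.
On [2, 3], S(x) = -3 + 63/4·(x - 2) + 0·(x - 2)² - 23/4·(x - 2)³.
With (x - 2) = 3/4: S(11/4) = 1635/256.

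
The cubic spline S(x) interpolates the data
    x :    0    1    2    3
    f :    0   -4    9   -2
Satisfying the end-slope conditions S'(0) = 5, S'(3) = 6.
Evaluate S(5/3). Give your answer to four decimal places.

6.2815

With M_i denoting the second derivative at x_i, h_i = 1, 1, 1, and Δ_i = (y_(i+1) − y_i)/h_i = -4, 13, -11:
  1·M_0 + 4·M_1 + 1·M_2 = 6(Δ_1 - Δ_0) = 102
  1·M_1 + 4·M_2 + 1·M_3 = 6(Δ_2 - Δ_1) = -144
Clamped end conditions give two more equations: 2h_0·M_0 + h_0·M_1 = 6(Δ_0 - S'(0)) = -54 and h_2·M_2 + 2h_2·M_3 = 6(S'(3) - Δ_2) = 102.
Solving: M_0 = -836/15, M_1 = 862/15, M_2 = -1082/15, M_3 = 1306/15.
On [1, 2], S(x) = -4 + 88/15·(x - 1) + 431/15·(x - 1)² - 108/5·(x - 1)³.
With (x - 1) = 2/3: S(5/3) = 848/135.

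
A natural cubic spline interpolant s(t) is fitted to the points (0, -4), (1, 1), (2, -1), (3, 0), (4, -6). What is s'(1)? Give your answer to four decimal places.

Put M_i = s'' at the i-th knot. Here h = (1, 1, 1, 1) and Δ = (5, -2, 1, -6), so the interior equations h_(i-1)·M_(i-1) + 2(h_(i-1)+h_i)·M_i + h_i·M_(i+1) = 6(Δ_i − Δ_(i-1)) read
  1·M_0 + 4·M_1 + 1·M_2 = 6(Δ_1 - Δ_0) = -42
  1·M_1 + 4·M_2 + 1·M_3 = 6(Δ_2 - Δ_1) = 18
  1·M_2 + 4·M_3 + 1·M_4 = 6(Δ_3 - Δ_2) = -42
Natural end conditions: M_0 = M_4 = 0.
Hence M_0 = 0, M_1 = -93/7, M_2 = 78/7, M_3 = -93/7, M_4 = 0.
On [1, 2], s'(t) = b_1 + 2c_1·(t - 1) + 3d_1·(t - 1)² with b_1 = Δ_1 - h_1(2M_1 + M_2)/6 = 4/7, c_1 = M_1/2 = -93/14, d_1 = (M_2 - M_1)/(6h_1) = 57/14. So s'(1) = 4/7.

0.5714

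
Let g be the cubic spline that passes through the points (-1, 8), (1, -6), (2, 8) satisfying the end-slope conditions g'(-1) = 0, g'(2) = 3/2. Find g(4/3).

With σ_i denoting the second derivative at x_i, h_i = 2, 1, and Δ_i = (y_(i+1) − y_i)/h_i = -7, 14:
  2·σ_0 + 6·σ_1 + 1·σ_2 = 6(Δ_1 - Δ_0) = 126
Clamped end conditions give two more equations: 2h_0·σ_0 + h_0·σ_1 = 6(Δ_0 - g'(-1)) = -42 and h_1·σ_1 + 2h_1·σ_2 = 6(g'(2) - Δ_1) = -75.
Solving the tridiagonal system: σ_0 = -31, σ_1 = 41, σ_2 = -58.
On [1, 2], g(x) = -6 + 10·(x - 1) + 41/2·(x - 1)² - 33/2·(x - 1)³.
With (x - 1) = 1/3: g(4/3) = -1.

-1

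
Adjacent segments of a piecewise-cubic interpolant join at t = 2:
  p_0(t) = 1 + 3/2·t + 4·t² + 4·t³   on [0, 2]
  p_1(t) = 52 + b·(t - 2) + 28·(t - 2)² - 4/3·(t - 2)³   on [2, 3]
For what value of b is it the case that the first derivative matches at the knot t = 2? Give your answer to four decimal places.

p_0'(t) = 3/2 + 8·t + 12·t², so p_0'(2) = 131/2. On the right, p_1'(2) = b, so b = 131/2.

65.5000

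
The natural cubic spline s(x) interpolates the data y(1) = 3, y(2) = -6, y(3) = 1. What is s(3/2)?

With M_i denoting the second derivative at x_i, h_i = 1, 1, and Δ_i = (y_(i+1) − y_i)/h_i = -9, 7:
  1·M_0 + 4·M_1 + 1·M_2 = 6(Δ_1 - Δ_0) = 96
Natural end conditions: M_0 = M_2 = 0.
Solving the tridiagonal system: M_0 = 0, M_1 = 24, M_2 = 0.
On [1, 2], s(x) = 3 - 13·(x - 1) + 0·(x - 1)² + 4·(x - 1)³.
With (x - 1) = 1/2: s(3/2) = -3.

-3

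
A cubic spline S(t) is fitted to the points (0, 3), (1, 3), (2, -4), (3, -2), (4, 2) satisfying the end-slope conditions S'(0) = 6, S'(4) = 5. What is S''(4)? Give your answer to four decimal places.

Let σ_i = S''(x_i). Step sizes h_i = 1, 1, 1, 1; slopes of the chords Δ_i = (y_(i+1) - y_i)/h_i = 0, -7, 2, 4.
  1·σ_0 + 4·σ_1 + 1·σ_2 = 6(Δ_1 - Δ_0) = -42
  1·σ_1 + 4·σ_2 + 1·σ_3 = 6(Δ_2 - Δ_1) = 54
  1·σ_2 + 4·σ_3 + 1·σ_4 = 6(Δ_3 - Δ_2) = 12
Clamped end conditions give two more equations: 2h_0·σ_0 + h_0·σ_1 = 6(Δ_0 - S'(0)) = -36 and h_3·σ_3 + 2h_3·σ_4 = 6(S'(4) - Δ_3) = 6.
Solving: σ_0 = -85/7, σ_1 = -82/7, σ_2 = 17, σ_3 = -16/7, σ_4 = 29/7.

4.1429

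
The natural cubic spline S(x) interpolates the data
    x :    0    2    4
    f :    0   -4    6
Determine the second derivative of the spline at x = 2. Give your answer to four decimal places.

Write m_i for S''(x_i). With h_i = 2, 2 and divided differences Δ_i = -2, 5, the continuity of S' gives the tridiagonal system
  2·m_0 + 8·m_1 + 2·m_2 = 6(Δ_1 - Δ_0) = 42
Natural end conditions: m_0 = m_2 = 0.
Forward elimination and back-substitution give m_0 = 0, m_1 = 21/4, m_2 = 0.

5.2500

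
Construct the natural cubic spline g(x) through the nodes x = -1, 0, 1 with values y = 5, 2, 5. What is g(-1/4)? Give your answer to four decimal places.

Write M_i for g''(x_i). With h_i = 1, 1 and divided differences Δ_i = -3, 3, the continuity of g' gives the tridiagonal system
  1·M_0 + 4·M_1 + 1·M_2 = 6(Δ_1 - Δ_0) = 36
Natural end conditions: M_0 = M_2 = 0.
Solving the tridiagonal system: M_0 = 0, M_1 = 9, M_2 = 0.
On [-1, 0], g(x) = 5 - 9/2·(x + 1) + 0·(x + 1)² + 3/2·(x + 1)³.
With (x + 1) = 3/4: g(-1/4) = 289/128.

2.2578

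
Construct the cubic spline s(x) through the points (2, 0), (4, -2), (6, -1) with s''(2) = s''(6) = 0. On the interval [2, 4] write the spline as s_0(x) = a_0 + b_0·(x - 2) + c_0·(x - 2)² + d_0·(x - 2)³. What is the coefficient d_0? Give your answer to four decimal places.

Let M_i = s''(x_i). Step sizes h_i = 2, 2; slopes of the chords Δ_i = (y_(i+1) - y_i)/h_i = -1, 1/2.
  2·M_0 + 8·M_1 + 2·M_2 = 6(Δ_1 - Δ_0) = 9
Natural end conditions: M_0 = M_2 = 0.
Forward elimination and back-substitution give M_0 = 0, M_1 = 9/8, M_2 = 0.
On [2, 4], with s_0(x) = a_0 + b_0·(x - 2) + c_0·(x - 2)² + d_0·(x - 2)³: c_0 = M_0/2 = 0, d_0 = (M_1 - M_0)/(6h_0) = 3/32, b_0 = Δ_0 - h_0(2M_0 + M_1)/6 = -11/8.

0.0938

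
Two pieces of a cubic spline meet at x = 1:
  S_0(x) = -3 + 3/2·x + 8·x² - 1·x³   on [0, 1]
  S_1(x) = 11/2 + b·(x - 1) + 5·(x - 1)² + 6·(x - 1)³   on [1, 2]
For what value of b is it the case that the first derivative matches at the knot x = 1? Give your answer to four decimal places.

S_0'(x) = 3/2 + 16·x - 3·x², so S_0'(1) = 29/2. On the right, S_1'(1) = b, so b = 29/2.

14.5000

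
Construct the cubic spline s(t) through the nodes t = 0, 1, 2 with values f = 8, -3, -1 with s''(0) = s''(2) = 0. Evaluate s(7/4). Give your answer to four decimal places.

-2.2617

Write m_i for s''(x_i). With h_i = 1, 1 and divided differences Δ_i = -11, 2, the continuity of s' gives the tridiagonal system
  1·m_0 + 4·m_1 + 1·m_2 = 6(Δ_1 - Δ_0) = 78
Natural end conditions: m_0 = m_2 = 0.
Hence m_0 = 0, m_1 = 39/2, m_2 = 0.
On [1, 2], s(t) = -3 - 9/2·(t - 1) + 39/4·(t - 1)² - 13/4·(t - 1)³.
With (t - 1) = 3/4: s(7/4) = -579/256.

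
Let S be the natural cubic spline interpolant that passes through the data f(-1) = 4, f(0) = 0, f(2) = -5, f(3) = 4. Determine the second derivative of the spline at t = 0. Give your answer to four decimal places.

-2.6250

Let M_i = S''(x_i). Step sizes h_i = 1, 2, 1; slopes of the chords Δ_i = (y_(i+1) - y_i)/h_i = -4, -5/2, 9.
  1·M_0 + 6·M_1 + 2·M_2 = 6(Δ_1 - Δ_0) = 9
  2·M_1 + 6·M_2 + 1·M_3 = 6(Δ_2 - Δ_1) = 69
Natural end conditions: M_0 = M_3 = 0.
Solving: M_0 = 0, M_1 = -21/8, M_2 = 99/8, M_3 = 0.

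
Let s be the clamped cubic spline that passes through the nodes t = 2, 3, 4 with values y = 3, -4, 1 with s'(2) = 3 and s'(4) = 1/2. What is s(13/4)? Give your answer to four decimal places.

Let M_i = s''(x_i). Step sizes h_i = 1, 1; slopes of the chords Δ_i = (y_(i+1) - y_i)/h_i = -7, 5.
  1·M_0 + 4·M_1 + 1·M_2 = 6(Δ_1 - Δ_0) = 72
Clamped end conditions give two more equations: 2h_0·M_0 + h_0·M_1 = 6(Δ_0 - s'(2)) = -60 and h_1·M_1 + 2h_1·M_2 = 6(s'(4) - Δ_1) = -27.
Solving the tridiagonal system: M_0 = -197/4, M_1 = 77/2, M_2 = -131/4.
On [3, 4], s(t) = -4 - 19/8·(t - 3) + 77/4·(t - 3)² - 95/8·(t - 3)³.
With (t - 3) = 1/4: s(13/4) = -1831/512.

-3.5762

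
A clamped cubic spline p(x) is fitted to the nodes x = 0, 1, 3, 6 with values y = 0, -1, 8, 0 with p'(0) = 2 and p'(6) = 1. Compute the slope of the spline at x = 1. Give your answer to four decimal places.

With σ_i denoting the second derivative at x_i, h_i = 1, 2, 3, and Δ_i = (y_(i+1) − y_i)/h_i = -1, 9/2, -8/3:
  1·σ_0 + 6·σ_1 + 2·σ_2 = 6(Δ_1 - Δ_0) = 33
  2·σ_1 + 10·σ_2 + 3·σ_3 = 6(Δ_2 - Δ_1) = -43
Clamped end conditions give two more equations: 2h_0·σ_0 + h_0·σ_1 = 6(Δ_0 - p'(0)) = -18 and h_2·σ_2 + 2h_2·σ_3 = 6(p'(6) - Δ_2) = 22.
Forward elimination and back-substitution give σ_0 = -823/57, σ_1 = 620/57, σ_2 = -508/57, σ_3 = 463/57.
On [1, 3], p'(x) = b_1 + 2c_1·(x - 1) + 3d_1·(x - 1)² with b_1 = Δ_1 - h_1(2σ_1 + σ_2)/6 = 25/114, c_1 = σ_1/2 = 310/57, d_1 = (σ_2 - σ_1)/(6h_1) = -94/57. So p'(1) = 25/114.

0.2193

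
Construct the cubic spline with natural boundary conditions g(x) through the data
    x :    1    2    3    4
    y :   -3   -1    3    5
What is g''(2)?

Put σ_i = g'' at the i-th knot. Here h = (1, 1, 1) and Δ = (2, 4, 2), so the interior equations h_(i-1)·σ_(i-1) + 2(h_(i-1)+h_i)·σ_i + h_i·σ_(i+1) = 6(Δ_i − Δ_(i-1)) read
  1·σ_0 + 4·σ_1 + 1·σ_2 = 6(Δ_1 - Δ_0) = 12
  1·σ_1 + 4·σ_2 + 1·σ_3 = 6(Δ_2 - Δ_1) = -12
Natural end conditions: σ_0 = σ_3 = 0.
Solving the tridiagonal system: σ_0 = 0, σ_1 = 4, σ_2 = -4, σ_3 = 0.

4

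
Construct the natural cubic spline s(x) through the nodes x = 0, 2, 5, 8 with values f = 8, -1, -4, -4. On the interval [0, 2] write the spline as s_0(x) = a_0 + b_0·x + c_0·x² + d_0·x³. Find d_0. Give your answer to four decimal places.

0.1757

Let σ_i = s''(x_i). Step sizes h_i = 2, 3, 3; slopes of the chords Δ_i = (y_(i+1) - y_i)/h_i = -9/2, -1, 0.
  2·σ_0 + 10·σ_1 + 3·σ_2 = 6(Δ_1 - Δ_0) = 21
  3·σ_1 + 12·σ_2 + 3·σ_3 = 6(Δ_2 - Δ_1) = 6
Natural end conditions: σ_0 = σ_3 = 0.
Solving the tridiagonal system: σ_0 = 0, σ_1 = 78/37, σ_2 = -1/37, σ_3 = 0.
On [0, 2], with s_0(x) = a_0 + b_0·x + c_0·x² + d_0·x³: c_0 = σ_0/2 = 0, d_0 = (σ_1 - σ_0)/(6h_0) = 13/74, b_0 = Δ_0 - h_0(2σ_0 + σ_1)/6 = -385/74.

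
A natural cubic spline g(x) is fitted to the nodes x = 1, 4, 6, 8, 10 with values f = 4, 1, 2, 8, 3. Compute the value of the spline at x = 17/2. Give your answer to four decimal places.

With m_i denoting the second derivative at x_i, h_i = 3, 2, 2, 2, and Δ_i = (y_(i+1) − y_i)/h_i = -1, 1/2, 3, -5/2:
  3·m_0 + 10·m_1 + 2·m_2 = 6(Δ_1 - Δ_0) = 9
  2·m_1 + 8·m_2 + 2·m_3 = 6(Δ_2 - Δ_1) = 15
  2·m_2 + 8·m_3 + 2·m_4 = 6(Δ_3 - Δ_2) = -33
Natural end conditions: m_0 = m_4 = 0.
Hence m_0 = 0, m_1 = 21/71, m_2 = 429/142, m_3 = -693/142, m_4 = 0.
On [8, 10], g(x) = 8 + 107/142·(x - 8) - 693/284·(x - 8)² + 231/568·(x - 8)³.
With (x - 8) = 1/2: g(17/2) = 35523/4544.

7.8176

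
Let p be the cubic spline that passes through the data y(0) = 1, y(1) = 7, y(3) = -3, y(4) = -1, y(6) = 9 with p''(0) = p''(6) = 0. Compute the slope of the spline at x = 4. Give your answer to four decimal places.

4.3118

Let σ_i = p''(x_i). Step sizes h_i = 1, 2, 1, 2; slopes of the chords Δ_i = (y_(i+1) - y_i)/h_i = 6, -5, 2, 5.
  1·σ_0 + 6·σ_1 + 2·σ_2 = 6(Δ_1 - Δ_0) = -66
  2·σ_1 + 6·σ_2 + 1·σ_3 = 6(Δ_2 - Δ_1) = 42
  1·σ_2 + 6·σ_3 + 2·σ_4 = 6(Δ_3 - Δ_2) = 18
Natural end conditions: σ_0 = σ_4 = 0.
Solving: σ_0 = 0, σ_1 = -463/31, σ_2 = 366/31, σ_3 = 32/31, σ_4 = 0.
On [4, 6], p'(x) = b_3 + 2c_3·(x - 4) + 3d_3·(x - 4)² with b_3 = Δ_3 - h_3(2σ_3 + σ_4)/6 = 401/93, c_3 = σ_3/2 = 16/31, d_3 = (σ_4 - σ_3)/(6h_3) = -8/93. So p'(4) = 401/93.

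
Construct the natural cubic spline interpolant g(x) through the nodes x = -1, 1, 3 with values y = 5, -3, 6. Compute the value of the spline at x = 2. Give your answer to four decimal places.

Put M_i = g'' at the i-th knot. Here h = (2, 2) and Δ = (-4, 9/2), so the interior equations h_(i-1)·M_(i-1) + 2(h_(i-1)+h_i)·M_i + h_i·M_(i+1) = 6(Δ_i − Δ_(i-1)) read
  2·M_0 + 8·M_1 + 2·M_2 = 6(Δ_1 - Δ_0) = 51
Natural end conditions: M_0 = M_2 = 0.
Forward elimination and back-substitution give M_0 = 0, M_1 = 51/8, M_2 = 0.
On [1, 3], g(x) = -3 + 1/4·(x - 1) + 51/16·(x - 1)² - 17/32·(x - 1)³.
With (x - 1) = 1: g(2) = -3/32.

-0.0938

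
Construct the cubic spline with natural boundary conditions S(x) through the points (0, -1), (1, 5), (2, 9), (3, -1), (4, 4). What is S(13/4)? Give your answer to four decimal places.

-1.3848

Put M_i = S'' at the i-th knot. Here h = (1, 1, 1, 1) and Δ = (6, 4, -10, 5), so the interior equations h_(i-1)·M_(i-1) + 2(h_(i-1)+h_i)·M_i + h_i·M_(i+1) = 6(Δ_i − Δ_(i-1)) read
  1·M_0 + 4·M_1 + 1·M_2 = 6(Δ_1 - Δ_0) = -12
  1·M_1 + 4·M_2 + 1·M_3 = 6(Δ_2 - Δ_1) = -84
  1·M_2 + 4·M_3 + 1·M_4 = 6(Δ_3 - Δ_2) = 90
Natural end conditions: M_0 = M_4 = 0.
Forward elimination and back-substitution give M_0 = 0, M_1 = 123/28, M_2 = -207/7, M_3 = 837/28, M_4 = 0.
On [3, 4], S(x) = -1 - 139/28·(x - 3) + 837/56·(x - 3)² - 279/56·(x - 3)³.
With (x - 3) = 1/4: S(13/4) = -709/512.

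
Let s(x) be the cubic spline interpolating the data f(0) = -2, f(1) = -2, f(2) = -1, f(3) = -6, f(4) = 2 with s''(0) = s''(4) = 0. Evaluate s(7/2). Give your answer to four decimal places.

Put M_i = s'' at the i-th knot. Here h = (1, 1, 1, 1) and Δ = (0, 1, -5, 8), so the interior equations h_(i-1)·M_(i-1) + 2(h_(i-1)+h_i)·M_i + h_i·M_(i+1) = 6(Δ_i − Δ_(i-1)) read
  1·M_0 + 4·M_1 + 1·M_2 = 6(Δ_1 - Δ_0) = 6
  1·M_1 + 4·M_2 + 1·M_3 = 6(Δ_2 - Δ_1) = -36
  1·M_2 + 4·M_3 + 1·M_4 = 6(Δ_3 - Δ_2) = 78
Natural end conditions: M_0 = M_4 = 0.
Forward elimination and back-substitution give M_0 = 0, M_1 = 39/7, M_2 = -114/7, M_3 = 165/7, M_4 = 0.
On [3, 4], s(x) = -6 + 1/7·(x - 3) + 165/14·(x - 3)² - 55/14·(x - 3)³.
With (x - 3) = 1/2: s(7/2) = -389/112.

-3.4732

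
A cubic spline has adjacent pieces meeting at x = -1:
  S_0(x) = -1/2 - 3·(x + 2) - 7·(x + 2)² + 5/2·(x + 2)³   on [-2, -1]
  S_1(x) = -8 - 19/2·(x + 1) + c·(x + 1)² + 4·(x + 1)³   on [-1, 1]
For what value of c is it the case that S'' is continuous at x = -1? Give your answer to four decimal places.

S_0''(x) = -14 + 15·(x + 2), so S_0''(-1) = 1. On the right, S_1''(-1) = 2c, so c = 1/2.

0.5000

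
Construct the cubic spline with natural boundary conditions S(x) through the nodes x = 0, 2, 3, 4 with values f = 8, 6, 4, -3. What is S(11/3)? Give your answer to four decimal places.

Put m_i = S'' at the i-th knot. Here h = (2, 1, 1) and Δ = (-1, -2, -7), so the interior equations h_(i-1)·m_(i-1) + 2(h_(i-1)+h_i)·m_i + h_i·m_(i+1) = 6(Δ_i − Δ_(i-1)) read
  2·m_0 + 6·m_1 + 1·m_2 = 6(Δ_1 - Δ_0) = -6
  1·m_1 + 4·m_2 + 1·m_3 = 6(Δ_2 - Δ_1) = -30
Natural end conditions: m_0 = m_3 = 0.
Solving: m_0 = 0, m_1 = 6/23, m_2 = -174/23, m_3 = 0.
On [3, 4], S(x) = 4 - 103/23·(x - 3) - 87/23·(x - 3)² + 29/23·(x - 3)³.
With (x - 3) = 2/3: S(11/3) = -182/621.

-0.2931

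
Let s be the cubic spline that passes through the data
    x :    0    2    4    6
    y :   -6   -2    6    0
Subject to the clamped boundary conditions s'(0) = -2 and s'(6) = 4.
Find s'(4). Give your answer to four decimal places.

-1.6000

Write M_i for s''(x_i). With h_i = 2, 2, 2 and divided differences Δ_i = 2, 4, -3, the continuity of s' gives the tridiagonal system
  2·M_0 + 8·M_1 + 2·M_2 = 6(Δ_1 - Δ_0) = 12
  2·M_1 + 8·M_2 + 2·M_3 = 6(Δ_2 - Δ_1) = -42
Clamped end conditions give two more equations: 2h_0·M_0 + h_0·M_1 = 6(Δ_0 - s'(0)) = 24 and h_2·M_2 + 2h_2·M_3 = 6(s'(6) - Δ_2) = 42.
Forward elimination and back-substitution give M_0 = 23/5, M_1 = 14/5, M_2 = -49/5, M_3 = 77/5.
On [4, 6], s'(x) = b_2 + 2c_2·(x - 4) + 3d_2·(x - 4)² with b_2 = Δ_2 - h_2(2M_2 + M_3)/6 = -8/5, c_2 = M_2/2 = -49/10, d_2 = (M_3 - M_2)/(6h_2) = 21/10. So s'(4) = -8/5.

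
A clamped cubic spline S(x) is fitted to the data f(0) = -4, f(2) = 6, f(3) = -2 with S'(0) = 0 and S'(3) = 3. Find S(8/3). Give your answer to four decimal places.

With m_i denoting the second derivative at x_i, h_i = 2, 1, and Δ_i = (y_(i+1) − y_i)/h_i = 5, -8:
  2·m_0 + 6·m_1 + 1·m_2 = 6(Δ_1 - Δ_0) = -78
Clamped end conditions give two more equations: 2h_0·m_0 + h_0·m_1 = 6(Δ_0 - S'(0)) = 30 and h_1·m_1 + 2h_1·m_2 = 6(S'(3) - Δ_1) = 66.
Solving the tridiagonal system: m_0 = 43/2, m_1 = -28, m_2 = 47.
On [2, 3], S(x) = 6 - 13/2·(x - 2) - 14·(x - 2)² + 25/2·(x - 2)³.
With (x - 2) = 2/3: S(8/3) = -23/27.

-0.8519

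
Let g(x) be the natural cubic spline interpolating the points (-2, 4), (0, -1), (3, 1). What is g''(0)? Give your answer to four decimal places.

Put M_i = g'' at the i-th knot. Here h = (2, 3) and Δ = (-5/2, 2/3), so the interior equations h_(i-1)·M_(i-1) + 2(h_(i-1)+h_i)·M_i + h_i·M_(i+1) = 6(Δ_i − Δ_(i-1)) read
  2·M_0 + 10·M_1 + 3·M_2 = 6(Δ_1 - Δ_0) = 19
Natural end conditions: M_0 = M_2 = 0.
Hence M_0 = 0, M_1 = 19/10, M_2 = 0.

1.9000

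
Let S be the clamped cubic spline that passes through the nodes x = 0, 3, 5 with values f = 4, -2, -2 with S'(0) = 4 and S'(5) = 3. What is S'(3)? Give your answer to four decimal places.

-2.9000

Let M_i = S''(x_i). Step sizes h_i = 3, 2; slopes of the chords Δ_i = (y_(i+1) - y_i)/h_i = -2, 0.
  3·M_0 + 10·M_1 + 2·M_2 = 6(Δ_1 - Δ_0) = 12
Clamped end conditions give two more equations: 2h_0·M_0 + h_0·M_1 = 6(Δ_0 - S'(0)) = -36 and h_1·M_1 + 2h_1·M_2 = 6(S'(5) - Δ_1) = 18.
Solving: M_0 = -37/5, M_1 = 14/5, M_2 = 31/10.
On [3, 5], S'(x) = b_1 + 2c_1·(x - 3) + 3d_1·(x - 3)² with b_1 = Δ_1 - h_1(2M_1 + M_2)/6 = -29/10, c_1 = M_1/2 = 7/5, d_1 = (M_2 - M_1)/(6h_1) = 1/40. So S'(3) = -29/10.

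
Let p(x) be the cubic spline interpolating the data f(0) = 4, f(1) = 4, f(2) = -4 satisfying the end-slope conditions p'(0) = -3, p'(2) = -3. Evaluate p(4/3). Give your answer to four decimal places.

Let M_i = p''(x_i). Step sizes h_i = 1, 1; slopes of the chords Δ_i = (y_(i+1) - y_i)/h_i = 0, -8.
  1·M_0 + 4·M_1 + 1·M_2 = 6(Δ_1 - Δ_0) = -48
Clamped end conditions give two more equations: 2h_0·M_0 + h_0·M_1 = 6(Δ_0 - p'(0)) = 18 and h_1·M_1 + 2h_1·M_2 = 6(p'(2) - Δ_1) = 30.
Hence M_0 = 21, M_1 = -24, M_2 = 27.
On [1, 2], p(x) = 4 - 9/2·(x - 1) - 12·(x - 1)² + 17/2·(x - 1)³.
With (x - 1) = 1/3: p(4/3) = 40/27.

1.4815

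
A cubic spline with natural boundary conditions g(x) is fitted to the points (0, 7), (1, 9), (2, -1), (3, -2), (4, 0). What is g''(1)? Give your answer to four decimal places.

Put M_i = g'' at the i-th knot. Here h = (1, 1, 1, 1) and Δ = (2, -10, -1, 2), so the interior equations h_(i-1)·M_(i-1) + 2(h_(i-1)+h_i)·M_i + h_i·M_(i+1) = 6(Δ_i − Δ_(i-1)) read
  1·M_0 + 4·M_1 + 1·M_2 = 6(Δ_1 - Δ_0) = -72
  1·M_1 + 4·M_2 + 1·M_3 = 6(Δ_2 - Δ_1) = 54
  1·M_2 + 4·M_3 + 1·M_4 = 6(Δ_3 - Δ_2) = 18
Natural end conditions: M_0 = M_4 = 0.
Solving: M_0 = 0, M_1 = -639/28, M_2 = 135/7, M_3 = -9/28, M_4 = 0.

-22.8214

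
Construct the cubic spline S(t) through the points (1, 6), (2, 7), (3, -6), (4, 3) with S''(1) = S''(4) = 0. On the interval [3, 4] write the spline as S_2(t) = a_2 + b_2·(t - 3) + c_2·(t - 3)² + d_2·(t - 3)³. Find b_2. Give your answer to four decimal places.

With M_i denoting the second derivative at x_i, h_i = 1, 1, 1, and Δ_i = (y_(i+1) − y_i)/h_i = 1, -13, 9:
  1·M_0 + 4·M_1 + 1·M_2 = 6(Δ_1 - Δ_0) = -84
  1·M_1 + 4·M_2 + 1·M_3 = 6(Δ_2 - Δ_1) = 132
Natural end conditions: M_0 = M_3 = 0.
Solving: M_0 = 0, M_1 = -156/5, M_2 = 204/5, M_3 = 0.
On [3, 4], with S_2(t) = a_2 + b_2·(t - 3) + c_2·(t - 3)² + d_2·(t - 3)³: c_2 = M_2/2 = 102/5, d_2 = (M_3 - M_2)/(6h_2) = -34/5, b_2 = Δ_2 - h_2(2M_2 + M_3)/6 = -23/5.

-4.6000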